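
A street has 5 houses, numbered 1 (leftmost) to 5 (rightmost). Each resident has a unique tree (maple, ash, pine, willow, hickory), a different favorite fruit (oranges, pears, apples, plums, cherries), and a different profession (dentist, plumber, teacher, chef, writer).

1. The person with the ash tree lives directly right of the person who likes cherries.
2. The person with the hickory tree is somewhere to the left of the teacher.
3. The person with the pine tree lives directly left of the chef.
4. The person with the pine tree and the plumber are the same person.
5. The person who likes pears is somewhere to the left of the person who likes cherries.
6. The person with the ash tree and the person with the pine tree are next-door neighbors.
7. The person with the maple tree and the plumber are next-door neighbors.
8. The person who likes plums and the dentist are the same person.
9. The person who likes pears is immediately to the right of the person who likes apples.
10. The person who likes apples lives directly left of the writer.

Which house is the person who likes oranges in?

That leaves dentist as the profession for house 1.
From clue 8, the person who likes plums must be in house 1.
The only favorite fruit still possible for house 5 is oranges.
By clue 9, the person who likes pears is in house 3.
From clue 10, the writer must be in house 3.
That leaves apples as the favorite fruit for house 2.
House 4's favorite fruit must be cherries (nothing else left).
So house 2 gets teacher for profession.
House 5's profession must be chef (nothing else left).
By clue 1, the person with the ash tree is in house 5.
From clue 2, the person with the hickory tree must be in house 1.
Clue 3 places the person with the pine tree in house 4.
So house 2 gets willow for tree.
So house 3 gets maple for tree.
So house 4 gets plumber for profession.
So: house 1 = hickory/plums/dentist, house 2 = willow/apples/teacher, house 3 = maple/pears/writer, house 4 = pine/cherries/plumber, house 5 = ash/oranges/chef.

5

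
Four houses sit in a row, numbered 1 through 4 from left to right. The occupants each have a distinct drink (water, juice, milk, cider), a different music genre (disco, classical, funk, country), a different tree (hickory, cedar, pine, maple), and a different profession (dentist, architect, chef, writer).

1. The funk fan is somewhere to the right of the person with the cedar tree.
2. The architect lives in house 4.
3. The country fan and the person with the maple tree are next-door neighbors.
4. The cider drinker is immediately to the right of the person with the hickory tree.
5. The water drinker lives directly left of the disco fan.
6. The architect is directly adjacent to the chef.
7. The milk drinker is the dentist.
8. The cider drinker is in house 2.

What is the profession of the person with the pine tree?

From clue 2, the architect must be in house 4.
By clue 6, the chef is in house 3.
Clue 8: the cider drinker is in house 2.
Clue 4 places the person with the hickory tree in house 1.
From clue 7, the milk drinker must be in house 1.
By clue 7, the dentist is in house 1.
House 4 drink: only juice fits.
The only profession still possible for house 2 is writer.
Clue 5: the disco fan is in house 4.
House 3's drink must be water (nothing else left).
The only music genre still possible for house 3 is funk.
The person with the cedar tree is in house 2 (clue 1).
That leaves maple as the tree for house 3.
That leaves pine as the tree for house 4.
By clue 3, the country fan is in house 2.
So house 1 gets classical for music genre.
So: house 1 = milk/classical/hickory/dentist, house 2 = cider/country/cedar/writer, house 3 = water/funk/maple/chef, house 4 = juice/disco/pine/architect.

architect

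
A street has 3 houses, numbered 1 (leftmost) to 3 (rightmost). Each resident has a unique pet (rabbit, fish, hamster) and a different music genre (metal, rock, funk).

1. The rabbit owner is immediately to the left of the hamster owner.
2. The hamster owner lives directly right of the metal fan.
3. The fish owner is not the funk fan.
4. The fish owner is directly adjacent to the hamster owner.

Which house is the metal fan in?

The hamster owner is narrowed to house 2 or 3; consider each.
Placing it in house 3 leads to a contradiction, so it's in house 2.
By clue 1, the rabbit owner is in house 1.
Clue 2 places the metal fan in house 1.
House 3's pet must be fish (nothing else left).
Clue 3 places the funk fan in house 2.
House 3's music genre must be rock (nothing else left).
So: house 1 = rabbit/metal, house 2 = hamster/funk, house 3 = fish/rock.

1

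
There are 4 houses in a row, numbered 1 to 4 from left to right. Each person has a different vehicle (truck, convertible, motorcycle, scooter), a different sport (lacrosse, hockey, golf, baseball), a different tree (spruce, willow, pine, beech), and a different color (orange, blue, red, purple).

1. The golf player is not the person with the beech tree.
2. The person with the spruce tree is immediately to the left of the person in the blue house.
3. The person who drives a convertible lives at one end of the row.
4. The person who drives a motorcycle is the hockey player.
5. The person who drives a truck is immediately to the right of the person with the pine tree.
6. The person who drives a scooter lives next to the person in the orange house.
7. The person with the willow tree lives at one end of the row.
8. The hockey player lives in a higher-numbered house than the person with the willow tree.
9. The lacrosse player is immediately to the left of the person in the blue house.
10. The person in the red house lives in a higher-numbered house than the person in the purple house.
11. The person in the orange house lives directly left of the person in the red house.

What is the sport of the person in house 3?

lacrosse

The person with the willow tree is in house 1 (clue 8).
The only tree still possible for house 4 is beech.
The person who drives a convertible is narrowed to house 1 or 4; consider each.
Placing it in house 1 leads to a contradiction, so it's in house 4.
That leaves scooter as the vehicle for house 1.
The only vehicle still possible for house 2 is motorcycle.
House 3 vehicle: only truck fits.
By clue 4, the hockey player is in house 2.
Clue 5: the person with the pine tree is in house 2.
From clue 6, the person in the orange house must be in house 2.
From clue 11, the person in the red house must be in house 3.
The only sport still possible for house 4 is baseball.
That leaves spruce as the tree for house 3.
House 1 color: only purple fits.
That leaves blue as the color for house 4.
So house 1 gets golf for sport.
The only sport still possible for house 3 is lacrosse.
So: house 1 = scooter/golf/willow/purple, house 2 = motorcycle/hockey/pine/orange, house 3 = truck/lacrosse/spruce/red, house 4 = convertible/baseball/beech/blue.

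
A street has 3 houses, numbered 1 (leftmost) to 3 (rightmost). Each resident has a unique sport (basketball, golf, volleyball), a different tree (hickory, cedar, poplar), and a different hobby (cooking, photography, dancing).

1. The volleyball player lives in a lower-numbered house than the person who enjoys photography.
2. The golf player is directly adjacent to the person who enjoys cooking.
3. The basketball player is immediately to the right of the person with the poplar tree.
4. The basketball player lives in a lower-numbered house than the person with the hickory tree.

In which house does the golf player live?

3

From clue 4, the basketball player must be in house 2.
Clue 4: the person with the hickory tree is in house 3.
That leaves volleyball as the sport for house 1.
House 3's sport must be golf (nothing else left).
The person who enjoys cooking is in house 2 (clue 2).
By clue 3, the person with the poplar tree is in house 1.
That leaves cedar as the tree for house 2.
That leaves dancing as the hobby for house 1.
House 3 hobby: only photography fits.
So: house 1 = volleyball/poplar/dancing, house 2 = basketball/cedar/cooking, house 3 = golf/hickory/photography.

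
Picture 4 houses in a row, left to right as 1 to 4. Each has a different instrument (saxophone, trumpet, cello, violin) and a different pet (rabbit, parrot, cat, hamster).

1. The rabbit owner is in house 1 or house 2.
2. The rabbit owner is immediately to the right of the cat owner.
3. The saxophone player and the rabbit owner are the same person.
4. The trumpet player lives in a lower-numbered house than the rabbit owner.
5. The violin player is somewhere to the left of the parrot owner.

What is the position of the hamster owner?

3

By clue 2, the rabbit owner is in house 2.
Clue 2 places the cat owner in house 1.
Clue 3 places the saxophone player in house 2.
Clue 4: the trumpet player is in house 1.
The only instrument still possible for house 3 is violin.
House 4's instrument must be cello (nothing else left).
By clue 5, the parrot owner is in house 4.
That leaves hamster as the pet for house 3.
So: house 1 = trumpet/cat, house 2 = saxophone/rabbit, house 3 = violin/hamster, house 4 = cello/parrot.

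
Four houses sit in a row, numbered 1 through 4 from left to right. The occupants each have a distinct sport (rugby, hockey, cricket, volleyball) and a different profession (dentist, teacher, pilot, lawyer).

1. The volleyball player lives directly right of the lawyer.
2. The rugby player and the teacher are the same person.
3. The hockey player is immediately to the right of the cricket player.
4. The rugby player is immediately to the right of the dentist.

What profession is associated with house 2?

House 1's sport must be cricket (nothing else left).
Clue 3 places the hockey player in house 2.
The only profession still possible for house 1 is pilot.
House 4's profession must be teacher (nothing else left).
Clue 2: the rugby player is in house 4.
By clue 4, the dentist is in house 3.
The only sport still possible for house 3 is volleyball.
House 2 profession: only lawyer fits.
So: house 1 = cricket/pilot, house 2 = hockey/lawyer, house 3 = volleyball/dentist, house 4 = rugby/teacher.

lawyer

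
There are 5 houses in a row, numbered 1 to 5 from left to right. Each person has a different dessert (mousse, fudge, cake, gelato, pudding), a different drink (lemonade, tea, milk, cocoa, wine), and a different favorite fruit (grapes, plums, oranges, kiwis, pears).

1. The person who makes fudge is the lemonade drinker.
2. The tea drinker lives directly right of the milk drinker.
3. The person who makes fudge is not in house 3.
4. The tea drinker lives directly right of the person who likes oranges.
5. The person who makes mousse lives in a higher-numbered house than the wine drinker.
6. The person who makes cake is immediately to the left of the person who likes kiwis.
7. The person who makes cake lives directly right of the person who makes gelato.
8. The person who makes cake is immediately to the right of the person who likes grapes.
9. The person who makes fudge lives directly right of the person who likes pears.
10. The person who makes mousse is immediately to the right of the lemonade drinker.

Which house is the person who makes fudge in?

The person who makes fudge is narrowed to house 2 or 4; consider each.
Placing it in house 2 leads to a contradiction, so it's in house 4.
By clue 1, the lemonade drinker is in house 4.
By clue 9, the person who likes pears is in house 3.
Clue 10 places the person who makes mousse in house 5.
By clue 6, the person who makes cake is in house 3.
Clue 6: the person who likes kiwis is in house 4.
Clue 7: the person who makes gelato is in house 2.
Clue 8 places the person who likes grapes in house 2.
So house 1 gets pudding for dessert.
That leaves cocoa as the drink for house 5.
That leaves oranges as the favorite fruit for house 1.
House 5's favorite fruit must be plums (nothing else left).
From clue 4, the tea drinker must be in house 2.
House 1's drink must be milk (nothing else left).
House 3's drink must be wine (nothing else left).
So: house 1 = pudding/milk/oranges, house 2 = gelato/tea/grapes, house 3 = cake/wine/pears, house 4 = fudge/lemonade/kiwis, house 5 = mousse/cocoa/plums.

4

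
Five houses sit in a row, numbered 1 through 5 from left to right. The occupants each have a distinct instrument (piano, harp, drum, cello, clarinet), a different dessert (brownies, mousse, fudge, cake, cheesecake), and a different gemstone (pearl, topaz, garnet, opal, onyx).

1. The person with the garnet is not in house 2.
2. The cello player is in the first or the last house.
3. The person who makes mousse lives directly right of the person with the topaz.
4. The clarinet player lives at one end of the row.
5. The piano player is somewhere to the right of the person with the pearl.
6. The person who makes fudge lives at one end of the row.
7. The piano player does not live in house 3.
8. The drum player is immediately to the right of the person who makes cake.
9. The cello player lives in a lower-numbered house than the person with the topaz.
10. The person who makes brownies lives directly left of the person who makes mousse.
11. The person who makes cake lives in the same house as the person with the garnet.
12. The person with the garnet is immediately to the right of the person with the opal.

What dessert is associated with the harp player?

cake

Clue 9 places the cello player in house 1.
The only instrument still possible for house 5 is clarinet.
House 5 gemstone: only onyx fits.
Clue 11 places the person who makes cake in house 3.
Clue 11: the person with the garnet is in house 3.
Clue 12: the person with the opal is in house 2.
The only instrument still possible for house 3 is harp.
House 1's gemstone must be pearl (nothing else left).
The only gemstone still possible for house 4 is topaz.
From clue 3, the person who makes mousse must be in house 5.
The drum player is in house 4 (clue 8).
By clue 10, the person who makes brownies is in house 4.
House 2's instrument must be piano (nothing else left).
So house 1 gets fudge for dessert.
That leaves cheesecake as the dessert for house 2.
So: house 1 = cello/fudge/pearl, house 2 = piano/cheesecake/opal, house 3 = harp/cake/garnet, house 4 = drum/brownies/topaz, house 5 = clarinet/mousse/onyx.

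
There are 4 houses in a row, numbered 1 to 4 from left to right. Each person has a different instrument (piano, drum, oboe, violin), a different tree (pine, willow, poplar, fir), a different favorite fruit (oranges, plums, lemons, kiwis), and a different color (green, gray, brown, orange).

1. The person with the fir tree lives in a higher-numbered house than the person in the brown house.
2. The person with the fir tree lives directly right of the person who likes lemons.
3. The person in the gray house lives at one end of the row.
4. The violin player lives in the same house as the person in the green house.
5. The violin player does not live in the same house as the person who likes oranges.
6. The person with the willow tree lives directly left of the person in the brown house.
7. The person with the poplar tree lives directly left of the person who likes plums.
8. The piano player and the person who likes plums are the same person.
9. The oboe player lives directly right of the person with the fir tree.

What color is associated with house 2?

That leaves pine as the tree for house 4.
Clue 1: the person with the fir tree is in house 3.
Clue 1 places the person in the brown house in house 2.
The person who likes lemons is in house 2 (clue 2).
The person with the willow tree is in house 1 (clue 6).
Clue 9: the oboe player is in house 4.
So house 2 gets poplar for tree.
From clue 7, the person who likes plums must be in house 3.
The piano player is in house 3 (clue 8).
House 1's instrument must be violin (nothing else left).
House 2 instrument: only drum fits.
By clue 4, the person in the green house is in house 1.
From clue 5, the person who likes oranges must be in house 4.
So house 1 gets kiwis for favorite fruit.
That leaves orange as the color for house 3.
So house 4 gets gray for color.
So: house 1 = violin/willow/kiwis/green, house 2 = drum/poplar/lemons/brown, house 3 = piano/fir/plums/orange, house 4 = oboe/pine/oranges/gray.

brown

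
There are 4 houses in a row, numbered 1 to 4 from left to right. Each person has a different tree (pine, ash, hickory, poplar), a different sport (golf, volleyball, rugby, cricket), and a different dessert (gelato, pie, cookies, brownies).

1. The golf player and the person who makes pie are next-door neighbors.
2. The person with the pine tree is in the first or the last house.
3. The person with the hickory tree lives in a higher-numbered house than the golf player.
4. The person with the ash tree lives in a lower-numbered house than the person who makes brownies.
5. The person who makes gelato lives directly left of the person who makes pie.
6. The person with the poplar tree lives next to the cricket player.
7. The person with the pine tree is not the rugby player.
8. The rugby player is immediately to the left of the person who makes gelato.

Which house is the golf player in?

The only dessert still possible for house 1 is cookies.
The person with the hickory tree is narrowed to house 3 or 4; consider each.
Placing it in house 4 leads to a contradiction, so it's in house 3.
The golf player is in house 2 (clue 3).
House 1's sport must be rugby (nothing else left).
By clue 1, the person who makes pie is in house 3.
The person who makes gelato is in house 2 (clue 5).
Clue 6 places the cricket player in house 3.
The person with the pine tree is in house 4 (clue 7).
That leaves ash as the tree for house 1.
So house 2 gets poplar for tree.
House 4 sport: only volleyball fits.
House 4's dessert must be brownies (nothing else left).
So: house 1 = ash/rugby/cookies, house 2 = poplar/golf/gelato, house 3 = hickory/cricket/pie, house 4 = pine/volleyball/brownies.

2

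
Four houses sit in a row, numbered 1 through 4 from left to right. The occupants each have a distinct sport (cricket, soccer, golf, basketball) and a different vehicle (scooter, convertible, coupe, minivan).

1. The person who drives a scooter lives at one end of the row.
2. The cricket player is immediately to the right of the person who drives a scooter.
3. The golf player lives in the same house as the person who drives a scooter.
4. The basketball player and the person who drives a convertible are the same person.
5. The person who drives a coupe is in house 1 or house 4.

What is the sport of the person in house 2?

Clue 2 places the cricket player in house 2.
Clue 2: the person who drives a scooter is in house 1.
By clue 3, the golf player is in house 1.
So house 4 gets coupe for vehicle.
By clue 4, the basketball player is in house 3.
Clue 4 places the person who drives a convertible in house 3.
So house 4 gets soccer for sport.
So house 2 gets minivan for vehicle.
So: house 1 = golf/scooter, house 2 = cricket/minivan, house 3 = basketball/convertible, house 4 = soccer/coupe.

cricket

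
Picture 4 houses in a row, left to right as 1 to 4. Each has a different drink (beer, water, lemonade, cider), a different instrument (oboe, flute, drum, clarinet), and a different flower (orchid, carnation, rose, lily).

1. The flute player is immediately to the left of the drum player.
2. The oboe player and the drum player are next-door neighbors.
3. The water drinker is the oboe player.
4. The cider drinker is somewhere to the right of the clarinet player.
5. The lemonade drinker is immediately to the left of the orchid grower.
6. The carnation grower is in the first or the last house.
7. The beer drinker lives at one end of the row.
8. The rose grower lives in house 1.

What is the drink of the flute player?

lemonade

The rose grower is in house 1 (clue 8).
That leaves carnation as the flower for house 4.
The beer drinker is narrowed to house 1 or 4; consider each.
Placing it in house 4 leads to a contradiction, so it's in house 1.
So house 2 gets lemonade for drink.
The orchid grower is in house 3 (clue 5).
House 2 flower: only lily fits.
The cider drinker is narrowed to house 3 or 4; consider each.
Placing it in house 4 leads to a contradiction, so it's in house 3.
House 4's drink must be water (nothing else left).
The oboe player is in house 4 (clue 3).
From clue 2, the drum player must be in house 3.
Clue 1: the flute player is in house 2.
The only instrument still possible for house 1 is clarinet.
So: house 1 = beer/clarinet/rose, house 2 = lemonade/flute/lily, house 3 = cider/drum/orchid, house 4 = water/oboe/carnation.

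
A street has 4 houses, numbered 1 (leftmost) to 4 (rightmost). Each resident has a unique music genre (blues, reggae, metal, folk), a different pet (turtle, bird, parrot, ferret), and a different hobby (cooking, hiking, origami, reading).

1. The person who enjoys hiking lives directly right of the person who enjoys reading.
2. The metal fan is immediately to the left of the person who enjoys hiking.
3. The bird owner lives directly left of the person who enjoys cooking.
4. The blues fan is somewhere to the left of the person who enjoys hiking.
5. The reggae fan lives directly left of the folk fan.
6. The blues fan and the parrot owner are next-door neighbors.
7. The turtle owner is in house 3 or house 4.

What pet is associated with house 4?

turtle

So house 4 gets folk for music genre.
By clue 5, the reggae fan is in house 3.
The blues fan is narrowed to house 1 or 2; consider each.
Placing it in house 2 leads to a contradiction, so it's in house 1.
The parrot owner is in house 2 (clue 6).
House 2 music genre: only metal fits.
Clue 2: the person who enjoys hiking is in house 3.
The person who enjoys reading is in house 2 (clue 1).
That leaves origami as the hobby for house 1.
House 4's hobby must be cooking (nothing else left).
From clue 3, the bird owner must be in house 3.
House 1's pet must be ferret (nothing else left).
The only pet still possible for house 4 is turtle.
So: house 1 = blues/ferret/origami, house 2 = metal/parrot/reading, house 3 = reggae/bird/hiking, house 4 = folk/turtle/cooking.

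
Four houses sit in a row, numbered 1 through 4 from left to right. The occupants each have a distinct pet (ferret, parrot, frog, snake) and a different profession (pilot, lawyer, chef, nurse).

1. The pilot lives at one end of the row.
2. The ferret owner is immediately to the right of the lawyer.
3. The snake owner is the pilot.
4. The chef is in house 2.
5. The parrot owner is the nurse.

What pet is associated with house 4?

Clue 4 places the chef in house 2.
The ferret owner is narrowed to house 2 or 4; consider each.
Placing it in house 4 leads to a contradiction, so it's in house 2.
Clue 2 places the lawyer in house 1.
That leaves nurse as the profession for house 3.
House 4's profession must be pilot (nothing else left).
Clue 3 places the snake owner in house 4.
Clue 5 places the parrot owner in house 3.
The only pet still possible for house 1 is frog.
So: house 1 = frog/lawyer, house 2 = ferret/chef, house 3 = parrot/nurse, house 4 = snake/pilot.

snake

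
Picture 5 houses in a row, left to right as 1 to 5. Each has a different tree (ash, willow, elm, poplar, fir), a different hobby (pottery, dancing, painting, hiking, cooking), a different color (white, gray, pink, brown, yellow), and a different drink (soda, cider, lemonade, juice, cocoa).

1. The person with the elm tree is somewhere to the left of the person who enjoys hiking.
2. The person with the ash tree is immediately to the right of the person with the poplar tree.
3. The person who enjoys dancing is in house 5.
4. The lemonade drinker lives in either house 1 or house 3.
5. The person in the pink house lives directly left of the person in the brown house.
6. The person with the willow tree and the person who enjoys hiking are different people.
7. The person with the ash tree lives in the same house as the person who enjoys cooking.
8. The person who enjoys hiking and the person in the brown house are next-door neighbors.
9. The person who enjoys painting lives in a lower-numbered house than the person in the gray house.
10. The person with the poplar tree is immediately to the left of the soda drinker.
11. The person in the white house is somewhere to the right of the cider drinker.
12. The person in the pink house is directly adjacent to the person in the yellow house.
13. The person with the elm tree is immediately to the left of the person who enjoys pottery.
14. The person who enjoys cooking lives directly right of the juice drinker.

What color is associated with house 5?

white

The person who enjoys dancing is in house 5 (clue 3).
That leaves painting as the hobby for house 1.
House 5 drink: only cocoa fits.
The lemonade drinker is narrowed to house 1 or 3; consider each.
Placing it in house 3 leads to a contradiction, so it's in house 1.
The person with the ash tree is narrowed to house 3 or 4; consider each.
Placing it in house 4 leads to a contradiction, so it's in house 3.
The person with the poplar tree is in house 2 (clue 2).
By clue 7, the person who enjoys cooking is in house 3.
Clue 10 places the soda drinker in house 3.
Clue 14: the juice drinker is in house 2.
So house 4 gets cider for drink.
By clue 11, the person in the white house is in house 5.
The person who enjoys pottery is in house 2 (clue 13).
So house 1 gets elm for tree.
So house 4 gets hiking for hobby.
House 3 color: only brown fits.
Clue 5: the person in the pink house is in house 2.
From clue 6, the person with the willow tree must be in house 5.
By clue 12, the person in the yellow house is in house 1.
The only tree still possible for house 4 is fir.
House 4 color: only gray fits.
So: house 1 = elm/painting/yellow/lemonade, house 2 = poplar/pottery/pink/juice, house 3 = ash/cooking/brown/soda, house 4 = fir/hiking/gray/cider, house 5 = willow/dancing/white/cocoa.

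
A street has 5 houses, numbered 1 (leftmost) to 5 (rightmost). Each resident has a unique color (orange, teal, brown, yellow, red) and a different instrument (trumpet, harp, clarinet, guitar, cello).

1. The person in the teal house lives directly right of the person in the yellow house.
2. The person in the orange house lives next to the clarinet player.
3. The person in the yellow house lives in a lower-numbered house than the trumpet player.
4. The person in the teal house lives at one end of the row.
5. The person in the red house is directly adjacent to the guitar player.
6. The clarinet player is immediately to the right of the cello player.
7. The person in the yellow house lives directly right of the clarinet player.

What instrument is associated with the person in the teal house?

trumpet

From clue 4, the person in the teal house must be in house 5.
Clue 1: the person in the yellow house is in house 4.
From clue 3, the trumpet player must be in house 5.
The clarinet player is in house 3 (clue 7).
From clue 2, the person in the orange house must be in house 2.
The cello player is in house 2 (clue 6).
Clue 5: the person in the red house is in house 3.
From clue 5, the guitar player must be in house 4.
House 1 color: only brown fits.
House 1 instrument: only harp fits.
So: house 1 = brown/harp, house 2 = orange/cello, house 3 = red/clarinet, house 4 = yellow/guitar, house 5 = teal/trumpet.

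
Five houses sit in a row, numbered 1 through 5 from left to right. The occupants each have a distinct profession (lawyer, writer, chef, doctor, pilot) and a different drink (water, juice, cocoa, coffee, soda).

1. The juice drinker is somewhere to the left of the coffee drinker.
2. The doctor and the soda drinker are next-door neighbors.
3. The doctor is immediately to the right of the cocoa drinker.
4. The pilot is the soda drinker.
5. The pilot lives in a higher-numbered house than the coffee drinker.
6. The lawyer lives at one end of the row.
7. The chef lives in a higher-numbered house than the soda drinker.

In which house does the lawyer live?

1

So house 5 gets water for drink.
The chef is narrowed to house 4 or 5; consider each.
Placing it in house 4 leads to a contradiction, so it's in house 5.
So house 1 gets lawyer for profession.
House 4's drink must be soda (nothing else left).
Clue 2 places the doctor in house 3.
By clue 3, the cocoa drinker is in house 2.
The pilot is in house 4 (clue 4).
The only profession still possible for house 2 is writer.
House 1's drink must be juice (nothing else left).
So house 3 gets coffee for drink.
So: house 1 = lawyer/juice, house 2 = writer/cocoa, house 3 = doctor/coffee, house 4 = pilot/soda, house 5 = chef/water.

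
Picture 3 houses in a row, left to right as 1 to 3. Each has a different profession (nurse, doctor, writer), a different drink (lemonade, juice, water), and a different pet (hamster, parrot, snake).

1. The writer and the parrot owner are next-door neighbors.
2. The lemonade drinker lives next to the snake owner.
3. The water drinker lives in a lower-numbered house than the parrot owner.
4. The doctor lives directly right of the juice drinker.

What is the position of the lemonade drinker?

That leaves lemonade as the drink for house 3.
Clue 2: the snake owner is in house 2.
So house 1 gets hamster for pet.
So house 3 gets parrot for pet.
By clue 1, the writer is in house 2.
So house 1 gets nurse for profession.
House 3 profession: only doctor fits.
From clue 4, the juice drinker must be in house 2.
That leaves water as the drink for house 1.
So: house 1 = nurse/water/hamster, house 2 = writer/juice/snake, house 3 = doctor/lemonade/parrot.

3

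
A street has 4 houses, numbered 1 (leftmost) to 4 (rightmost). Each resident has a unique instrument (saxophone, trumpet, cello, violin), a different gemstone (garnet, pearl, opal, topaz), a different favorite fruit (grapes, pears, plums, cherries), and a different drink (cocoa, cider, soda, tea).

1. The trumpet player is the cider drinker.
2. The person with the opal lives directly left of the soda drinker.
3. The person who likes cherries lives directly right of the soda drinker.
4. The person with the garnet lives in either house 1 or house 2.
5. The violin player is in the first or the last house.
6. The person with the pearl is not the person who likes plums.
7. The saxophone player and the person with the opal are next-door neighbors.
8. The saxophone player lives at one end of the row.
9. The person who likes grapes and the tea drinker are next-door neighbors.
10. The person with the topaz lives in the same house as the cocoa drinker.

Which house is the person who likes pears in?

Clue 7: the saxophone player is in house 1.
From clue 7, the person with the opal must be in house 2.
House 4 instrument: only violin fits.
Clue 2: the soda drinker is in house 3.
Clue 3 places the person who likes cherries in house 4.
That leaves garnet as the gemstone for house 1.
By clue 1, the trumpet player is in house 2.
The person with the topaz is in house 4 (clue 10).
The cocoa drinker is in house 4 (clue 10).
House 3 instrument: only cello fits.
So house 3 gets pearl for gemstone.
House 1's drink must be tea (nothing else left).
The only drink still possible for house 2 is cider.
The person who likes grapes is in house 2 (clue 9).
House 1's favorite fruit must be plums (nothing else left).
House 3's favorite fruit must be pears (nothing else left).
So: house 1 = saxophone/garnet/plums/tea, house 2 = trumpet/opal/grapes/cider, house 3 = cello/pearl/pears/soda, house 4 = violin/topaz/cherries/cocoa.

3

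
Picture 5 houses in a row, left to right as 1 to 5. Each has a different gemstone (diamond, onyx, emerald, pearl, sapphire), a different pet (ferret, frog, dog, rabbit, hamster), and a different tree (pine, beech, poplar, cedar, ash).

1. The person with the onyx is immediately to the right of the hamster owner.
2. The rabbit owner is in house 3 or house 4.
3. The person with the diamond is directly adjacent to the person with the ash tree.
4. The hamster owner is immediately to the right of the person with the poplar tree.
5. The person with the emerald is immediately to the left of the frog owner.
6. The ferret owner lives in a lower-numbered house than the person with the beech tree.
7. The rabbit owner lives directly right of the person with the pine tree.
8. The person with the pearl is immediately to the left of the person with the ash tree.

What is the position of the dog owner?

5

The rabbit owner is narrowed to house 3 or 4; consider each.
Placing it in house 3 leads to a contradiction, so it's in house 4.
By clue 7, the person with the pine tree is in house 3.
The person with the onyx is narrowed to house 3 or 4; consider each.
Placing it in house 3 leads to a contradiction, so it's in house 4.
From clue 1, the hamster owner must be in house 3.
From clue 4, the person with the poplar tree must be in house 2.
That leaves cedar as the tree for house 1.
The person with the ash tree is in house 4 (clue 3).
Clue 5 places the person with the emerald in house 1.
By clue 5, the frog owner is in house 2.
Clue 8: the person with the pearl is in house 3.
The only gemstone still possible for house 2 is sapphire.
That leaves diamond as the gemstone for house 5.
House 5 pet: only dog fits.
That leaves beech as the tree for house 5.
House 1 pet: only ferret fits.
So: house 1 = emerald/ferret/cedar, house 2 = sapphire/frog/poplar, house 3 = pearl/hamster/pine, house 4 = onyx/rabbit/ash, house 5 = diamond/dog/beech.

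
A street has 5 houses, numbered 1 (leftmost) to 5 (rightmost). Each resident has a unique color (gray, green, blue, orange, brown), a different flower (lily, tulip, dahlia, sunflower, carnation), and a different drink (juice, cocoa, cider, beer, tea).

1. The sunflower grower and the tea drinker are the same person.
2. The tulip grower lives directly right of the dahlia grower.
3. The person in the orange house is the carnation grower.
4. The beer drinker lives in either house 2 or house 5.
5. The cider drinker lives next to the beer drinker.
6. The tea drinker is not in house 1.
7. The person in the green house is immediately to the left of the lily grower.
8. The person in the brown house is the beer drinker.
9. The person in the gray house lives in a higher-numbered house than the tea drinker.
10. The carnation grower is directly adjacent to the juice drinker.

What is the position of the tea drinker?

The person in the brown house is narrowed to house 2 or 5; consider each.
Placing it in house 5 leads to a contradiction, so it's in house 2.
From clue 8, the beer drinker must be in house 2.
House 1's flower must be dahlia (nothing else left).
Clue 2: the tulip grower is in house 2.
The only color still possible for house 1 is blue.
The person in the gray house is narrowed to house 4 or 5; consider each.
Placing it in house 5 leads to a contradiction, so it's in house 4.
By clue 9, the tea drinker is in house 3.
That leaves green as the color for house 3.
House 5's color must be orange (nothing else left).
Clue 1: the sunflower grower is in house 3.
From clue 3, the carnation grower must be in house 5.
Clue 7: the lily grower is in house 4.
From clue 10, the juice drinker must be in house 4.
The only drink still possible for house 1 is cider.
House 5 drink: only cocoa fits.
So: house 1 = blue/dahlia/cider, house 2 = brown/tulip/beer, house 3 = green/sunflower/tea, house 4 = gray/lily/juice, house 5 = orange/carnation/cocoa.

3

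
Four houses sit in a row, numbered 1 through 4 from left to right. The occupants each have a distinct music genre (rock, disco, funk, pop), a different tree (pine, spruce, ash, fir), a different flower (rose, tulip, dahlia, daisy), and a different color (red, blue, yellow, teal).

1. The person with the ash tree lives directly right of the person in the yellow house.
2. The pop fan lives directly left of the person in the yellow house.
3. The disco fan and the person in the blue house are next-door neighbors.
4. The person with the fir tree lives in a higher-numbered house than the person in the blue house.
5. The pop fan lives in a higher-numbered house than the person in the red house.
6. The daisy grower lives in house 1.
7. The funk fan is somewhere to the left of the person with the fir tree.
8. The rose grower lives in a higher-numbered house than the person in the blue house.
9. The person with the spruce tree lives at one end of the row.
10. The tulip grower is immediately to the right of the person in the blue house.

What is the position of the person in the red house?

By clue 5, the pop fan is in house 2.
Clue 5: the person in the red house is in house 1.
From clue 6, the daisy grower must be in house 1.
House 4's color must be teal (nothing else left).
From clue 2, the person in the yellow house must be in house 3.
House 2 tree: only pine fits.
House 2's flower must be dahlia (nothing else left).
So house 2 gets blue for color.
Clue 1: the person with the ash tree is in house 4.
From clue 10, the tulip grower must be in house 3.
The only music genre still possible for house 4 is rock.
So house 1 gets spruce for tree.
House 3's tree must be fir (nothing else left).
That leaves rose as the flower for house 4.
From clue 7, the funk fan must be in house 1.
The only music genre still possible for house 3 is disco.
So: house 1 = funk/spruce/daisy/red, house 2 = pop/pine/dahlia/blue, house 3 = disco/fir/tulip/yellow, house 4 = rock/ash/rose/teal.

1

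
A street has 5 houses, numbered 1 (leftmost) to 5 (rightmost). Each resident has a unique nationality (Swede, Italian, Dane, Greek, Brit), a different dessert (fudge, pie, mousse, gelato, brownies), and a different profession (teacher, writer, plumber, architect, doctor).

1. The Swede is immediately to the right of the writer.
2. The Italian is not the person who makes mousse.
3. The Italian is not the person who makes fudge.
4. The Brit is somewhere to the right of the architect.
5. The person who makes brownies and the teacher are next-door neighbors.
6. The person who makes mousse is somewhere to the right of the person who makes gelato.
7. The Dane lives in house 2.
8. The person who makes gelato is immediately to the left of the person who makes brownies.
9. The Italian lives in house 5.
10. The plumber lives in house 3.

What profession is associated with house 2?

writer

From clue 7, the Dane must be in house 2.
From clue 9, the Italian must be in house 5.
By clue 10, the plumber is in house 3.
That leaves Greek as the nationality for house 1.
From clue 1, the Swede must be in house 3.
Clue 1 places the writer in house 2.
House 4's nationality must be Brit (nothing else left).
So house 5 gets pie for dessert.
House 1's profession must be architect (nothing else left).
The only dessert still possible for house 1 is fudge.
House 2's dessert must be gelato (nothing else left).
By clue 8, the person who makes brownies is in house 3.
House 4's dessert must be mousse (nothing else left).
Clue 5: the teacher is in house 4.
House 5's profession must be doctor (nothing else left).
So: house 1 = Greek/fudge/architect, house 2 = Dane/gelato/writer, house 3 = Swede/brownies/plumber, house 4 = Brit/mousse/teacher, house 5 = Italian/pie/doctor.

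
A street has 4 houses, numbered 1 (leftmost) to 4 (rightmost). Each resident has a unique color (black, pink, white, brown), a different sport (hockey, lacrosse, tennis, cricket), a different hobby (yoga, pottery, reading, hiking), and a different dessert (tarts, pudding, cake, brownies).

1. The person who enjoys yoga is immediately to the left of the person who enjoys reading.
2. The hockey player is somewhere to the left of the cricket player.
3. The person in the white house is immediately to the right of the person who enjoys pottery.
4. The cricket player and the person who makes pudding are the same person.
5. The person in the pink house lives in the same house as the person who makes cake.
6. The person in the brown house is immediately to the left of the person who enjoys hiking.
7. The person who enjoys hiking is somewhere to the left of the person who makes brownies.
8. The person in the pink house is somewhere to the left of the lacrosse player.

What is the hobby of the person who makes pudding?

hiking

So house 4 gets reading for hobby.
By clue 1, the person who enjoys yoga is in house 3.
House 1 hobby: only pottery fits.
So house 2 gets hiking for hobby.
The person in the white house is in house 2 (clue 3).
From clue 6, the person in the brown house must be in house 1.
So house 4 gets black for color.
By clue 5, the person who makes cake is in house 3.
From clue 8, the lacrosse player must be in house 4.
House 3's color must be pink (nothing else left).
So house 1 gets tarts for dessert.
That leaves pudding as the dessert for house 2.
That leaves brownies as the dessert for house 4.
Clue 4: the cricket player is in house 2.
House 3 sport: only tennis fits.
House 1 sport: only hockey fits.
So: house 1 = brown/hockey/pottery/tarts, house 2 = white/cricket/hiking/pudding, house 3 = pink/tennis/yoga/cake, house 4 = black/lacrosse/reading/brownies.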